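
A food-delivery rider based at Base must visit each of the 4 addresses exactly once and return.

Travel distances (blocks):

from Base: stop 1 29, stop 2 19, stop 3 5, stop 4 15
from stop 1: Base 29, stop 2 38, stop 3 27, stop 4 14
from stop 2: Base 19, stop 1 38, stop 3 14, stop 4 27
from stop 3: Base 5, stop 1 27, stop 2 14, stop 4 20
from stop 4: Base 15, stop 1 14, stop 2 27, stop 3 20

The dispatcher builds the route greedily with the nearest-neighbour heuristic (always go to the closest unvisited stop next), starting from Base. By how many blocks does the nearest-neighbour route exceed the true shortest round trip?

From Base: stop 3=5, stop 4=15, stop 2=19, stop 1=29 → choose stop 3 (5).
From stop 3: stop 2=14, stop 4=20, stop 1=27 → choose stop 2 (14).
From stop 2: stop 4=27, stop 1=38 → choose stop 4 (27).
From stop 4: stop 1=14 → choose stop 1 (14).
NN route Base → stop 3 → stop 2 → stop 4 → stop 1 → Base costs 89.
Optimal: Base → stop 3 → stop 2 → stop 1 → stop 4 → Base costs 86 (by enumerating all 12 distinct tours).
Excess = 89 − 86 = 3.

Excess over optimum: 3 blocks.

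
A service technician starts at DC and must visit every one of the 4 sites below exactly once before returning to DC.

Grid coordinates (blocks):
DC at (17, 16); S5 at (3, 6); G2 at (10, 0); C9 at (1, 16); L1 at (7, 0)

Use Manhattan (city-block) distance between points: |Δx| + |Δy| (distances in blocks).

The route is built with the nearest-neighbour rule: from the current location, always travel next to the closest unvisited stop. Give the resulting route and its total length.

DC → [C9:16 / G2:23 / S5:24 / L1:26] → C9 (16)
C9 → [S5:12 / L1:22 / G2:25] → S5 (12)
S5 → [L1:10 / G2:13] → L1 (10)
L1 → [G2:3] → G2 (3)
Return G2→DC: 23.
Total = 16 + 12 + 10 + 3 + 23 = 64.

Nearest-neighbour total = 64 blocks; route DC → C9 → S5 → L1 → G2 → DC.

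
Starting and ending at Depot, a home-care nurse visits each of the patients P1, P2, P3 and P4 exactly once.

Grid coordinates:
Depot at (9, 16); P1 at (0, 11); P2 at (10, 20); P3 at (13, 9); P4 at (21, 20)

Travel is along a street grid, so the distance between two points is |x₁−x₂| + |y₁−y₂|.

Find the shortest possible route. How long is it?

Depot→P1→P2→P3→P4→Depot: 14+19+14+19+16 = 82
Depot→P1→P2→P4→P3→Depot: 14+19+11+19+11 = 74
Depot→P1→P3→P2→P4→Depot: 14+15+14+11+16 = 70
Depot→P1→P3→P4→P2→Depot: 14+15+19+11+5 = 64
Depot→P1→P4→P2→P3→Depot: 14+30+11+14+11 = 80
Depot→P1→P4→P3→P2→Depot: 14+30+19+14+5 = 82
Depot→P2→P1→P3→P4→Depot: 5+19+15+19+16 = 74
Depot→P2→P1→P4→P3→Depot: 5+19+30+19+11 = 84
Depot→P2→P3→P1→P4→Depot: 5+14+15+30+16 = 80
Depot→P2→P4→P1→P3→Depot: 5+11+30+15+11 = 72
Depot→P3→P1→P2→P4→Depot: 11+15+19+11+16 = 72
Depot→P3→P2→P1→P4→Depot: 11+14+19+30+16 = 90
The minimum is 64.
One optimal route: Depot → P1 → P3 → P4 → P2 → Depot (or its reverse).

Shortest round trip = 64.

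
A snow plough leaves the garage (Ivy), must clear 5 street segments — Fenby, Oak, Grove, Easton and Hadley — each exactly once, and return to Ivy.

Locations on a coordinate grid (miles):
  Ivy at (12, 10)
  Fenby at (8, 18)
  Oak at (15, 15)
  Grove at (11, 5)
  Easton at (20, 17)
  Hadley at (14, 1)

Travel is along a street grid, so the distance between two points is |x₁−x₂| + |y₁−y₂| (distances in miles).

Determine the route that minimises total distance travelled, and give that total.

Ivy→Fenby→Oak→Grove→Easton→Hadley→Ivy: 12+10+14+21+22+11 = 90
Ivy→Fenby→Oak→Grove→Hadley→Easton→Ivy: 12+10+14+7+22+15 = 80
Ivy→Fenby→Oak→Easton→Grove→Hadley→Ivy: 12+10+7+21+7+11 = 68
Ivy→Fenby→Oak→Easton→Hadley→Grove→Ivy: 12+10+7+22+7+6 = 64
Ivy→Fenby→Oak→Hadley→Grove→Easton→Ivy: 12+10+15+7+21+15 = 80
Ivy→Fenby→Oak→Hadley→Easton→Grove→Ivy: 12+10+15+22+21+6 = 86
Ivy→Fenby→Grove→Oak→Easton→Hadley→Ivy: 12+16+14+7+22+11 = 82
Ivy→Fenby→Grove→Oak→Hadley→Easton→Ivy: 12+16+14+15+22+15 = 94
Ivy→Fenby→Grove→Easton→Oak→Hadley→Ivy: 12+16+21+7+15+11 = 82
Ivy→Fenby→Grove→Easton→Hadley→Oak→Ivy: 12+16+21+22+15+8 = 94
Ivy→Fenby→Grove→Hadley→Oak→Easton→Ivy: 12+16+7+15+7+15 = 72
Ivy→Fenby→Grove→Hadley→Easton→Oak→Ivy: 12+16+7+22+7+8 = 72
Ivy→Fenby→Easton→Oak→Grove→Hadley→Ivy: 12+13+7+14+7+11 = 64
Ivy→Fenby→Easton→Oak→Hadley→Grove→Ivy: 12+13+7+15+7+6 = 60
… (46 more)
The minimum is 60.
One optimal route: Ivy → Fenby → Easton → Oak → Hadley → Grove → Ivy (or its reverse).

Shortest round trip = 60 miles.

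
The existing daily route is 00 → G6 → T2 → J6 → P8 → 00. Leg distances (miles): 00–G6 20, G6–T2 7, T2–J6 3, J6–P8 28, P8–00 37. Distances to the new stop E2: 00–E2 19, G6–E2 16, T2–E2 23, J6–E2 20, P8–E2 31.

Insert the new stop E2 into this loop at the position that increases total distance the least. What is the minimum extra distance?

+13 miles — insert E2 between P8 and 00.

Insertion cost between consecutive stops i–j is d(i,E2) + d(E2,j) − d(i,j):
  between 00 and G6: 19 + 16 − 20 = 15
  between G6 and T2: 16 + 23 − 7 = 32
  between T2 and J6: 23 + 20 − 3 = 40
  between J6 and P8: 20 + 31 − 28 = 23
  between P8 and 00: 31 + 19 − 37 = 13
Cheapest insertion is between P8 and 00, adding 13.
New total = 95 + 13 = 108.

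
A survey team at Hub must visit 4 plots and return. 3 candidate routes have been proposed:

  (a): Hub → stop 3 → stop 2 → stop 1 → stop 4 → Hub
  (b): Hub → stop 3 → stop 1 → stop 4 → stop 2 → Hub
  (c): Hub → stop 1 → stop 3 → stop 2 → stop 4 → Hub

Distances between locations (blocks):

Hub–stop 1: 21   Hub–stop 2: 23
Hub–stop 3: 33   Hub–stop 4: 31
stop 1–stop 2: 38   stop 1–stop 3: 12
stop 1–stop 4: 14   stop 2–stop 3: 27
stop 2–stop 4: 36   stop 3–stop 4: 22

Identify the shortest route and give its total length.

(a): 33 + 27 + 38 + 14 + 31 = 143
(b): 33 + 12 + 14 + 36 + 23 = 118
(c): 21 + 12 + 27 + 36 + 31 = 127

Shortest is (b), total 118 blocks.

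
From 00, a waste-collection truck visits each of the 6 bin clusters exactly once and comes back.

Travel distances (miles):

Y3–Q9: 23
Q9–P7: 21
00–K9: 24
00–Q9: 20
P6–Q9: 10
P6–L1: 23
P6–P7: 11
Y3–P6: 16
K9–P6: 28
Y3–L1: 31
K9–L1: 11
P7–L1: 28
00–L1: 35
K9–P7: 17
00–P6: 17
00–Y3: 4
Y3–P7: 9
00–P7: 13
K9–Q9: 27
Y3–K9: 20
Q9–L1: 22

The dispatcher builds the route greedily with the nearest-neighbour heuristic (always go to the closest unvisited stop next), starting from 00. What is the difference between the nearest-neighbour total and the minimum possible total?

The nearest-neighbour route is 1 miles longer than optimal.

From 00: Y3=4, P7=13, P6=17, Q9=20, K9=24, L1=35 → choose Y3 (4).
From Y3: P7=9, P6=16, K9=20, Q9=23, L1=31 → choose P7 (9).
From P7: P6=11, K9=17, Q9=21, L1=28 → choose P6 (11).
From P6: Q9=10, L1=23, K9=28 → choose Q9 (10).
From Q9: L1=22, K9=27 → choose L1 (22).
From L1: K9=11 → choose K9 (11).
NN route 00 → Y3 → P7 → P6 → Q9 → L1 → K9 → 00 costs 91.
Optimal: 00 → Y3 → P7 → K9 → L1 → Q9 → P6 → 00 costs 90 (by enumerating all 360 distinct tours).
Excess = 91 − 90 = 1.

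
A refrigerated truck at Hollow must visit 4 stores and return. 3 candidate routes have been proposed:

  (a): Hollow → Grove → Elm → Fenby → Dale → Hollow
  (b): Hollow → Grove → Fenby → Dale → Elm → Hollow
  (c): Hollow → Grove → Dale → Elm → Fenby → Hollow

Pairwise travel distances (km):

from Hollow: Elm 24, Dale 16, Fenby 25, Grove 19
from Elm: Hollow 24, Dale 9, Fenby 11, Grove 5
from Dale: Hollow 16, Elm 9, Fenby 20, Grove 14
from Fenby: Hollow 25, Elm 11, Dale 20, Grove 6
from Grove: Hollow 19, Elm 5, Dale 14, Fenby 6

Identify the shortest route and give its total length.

71 km — (a) is the shortest.

(a): 19 + 5 + 11 + 20 + 16 = 71
(b): 19 + 6 + 20 + 9 + 24 = 78
(c): 19 + 14 + 9 + 11 + 25 = 78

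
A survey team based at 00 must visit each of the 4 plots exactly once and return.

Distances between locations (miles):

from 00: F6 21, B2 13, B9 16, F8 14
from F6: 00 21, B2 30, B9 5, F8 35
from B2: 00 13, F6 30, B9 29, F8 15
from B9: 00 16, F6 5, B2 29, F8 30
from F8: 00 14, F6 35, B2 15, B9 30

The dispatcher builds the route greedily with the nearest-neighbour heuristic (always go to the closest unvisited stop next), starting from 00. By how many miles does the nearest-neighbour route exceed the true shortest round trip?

00: B2=13, F8=14, B9=16, F6=21 ⇒ B2
B2: F8=15, B9=29, F6=30 ⇒ F8
F8: B9=30, F6=35 ⇒ B9
B9: F6=5 ⇒ F6
NN route 00 → B2 → F8 → B9 → F6 → 00 costs 84.
Optimal: 00 → B9 → F6 → B2 → F8 → 00 costs 80 (by enumerating all 12 distinct tours).
Excess = 84 − 80 = 4.

Excess over optimum: 4 miles.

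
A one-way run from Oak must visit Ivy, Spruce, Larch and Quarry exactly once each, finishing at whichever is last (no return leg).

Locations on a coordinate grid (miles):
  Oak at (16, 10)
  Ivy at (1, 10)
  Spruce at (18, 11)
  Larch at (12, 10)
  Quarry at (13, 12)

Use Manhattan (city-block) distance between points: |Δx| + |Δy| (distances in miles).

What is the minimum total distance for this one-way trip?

There are 4! = 24 possible orderings.
Oak → Ivy → Spruce → Larch → Quarry: 15+18+7+3 = 43
Oak → Ivy → Spruce → Quarry → Larch: 15+18+6+3 = 42
Oak → Ivy → Larch → Spruce → Quarry: 15+11+7+6 = 39
Oak → Ivy → Larch → Quarry → Spruce: 15+11+3+6 = 35
Oak → Ivy → Quarry → Spruce → Larch: 15+14+6+7 = 42
Oak → Ivy → Quarry → Larch → Spruce: 15+14+3+7 = 39
Oak → Spruce → Ivy → Larch → Quarry: 3+18+11+3 = 35
Oak → Spruce → Ivy → Quarry → Larch: 3+18+14+3 = 38
Oak → Spruce → Larch → Ivy → Quarry: 3+7+11+14 = 35
Oak → Spruce → Larch → Quarry → Ivy: 3+7+3+14 = 27
Oak → Spruce → Quarry → Ivy → Larch: 3+6+14+11 = 34
Oak → Spruce → Quarry → Larch → Ivy: 3+6+3+11 = 23
Oak → Larch → Ivy → Spruce → Quarry: 4+11+18+6 = 39
Oak → Larch → Ivy → Quarry → Spruce: 4+11+14+6 = 35
… (10 more)
The minimum is 23.
One shortest path: Oak → Spruce → Quarry → Larch → Ivy.

Shortest open route: 23 miles.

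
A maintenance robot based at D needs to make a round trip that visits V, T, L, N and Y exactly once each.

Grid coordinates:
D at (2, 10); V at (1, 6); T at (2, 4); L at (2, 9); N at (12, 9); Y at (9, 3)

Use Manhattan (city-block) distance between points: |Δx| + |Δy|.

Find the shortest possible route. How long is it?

With 5 stops there are 5!/2 = 60 distinct round trips (a route and its reverse cost the same).
D - V - T - L - N - Y - D: 5+3+5+10+9+14 = 46
D - V - T - L - Y - N - D: 5+3+5+13+9+11 = 46
D - V - T - N - L - Y - D: 5+3+15+10+13+14 = 60
D - V - T - N - Y - L - D: 5+3+15+9+13+1 = 46
D - V - T - Y - L - N - D: 5+3+8+13+10+11 = 50
D - V - T - Y - N - L - D: 5+3+8+9+10+1 = 36
D - V - L - T - N - Y - D: 5+4+5+15+9+14 = 52
D - V - L - T - Y - N - D: 5+4+5+8+9+11 = 42
D - V - L - N - T - Y - D: 5+4+10+15+8+14 = 56
D - V - L - N - Y - T - D: 5+4+10+9+8+6 = 42
D - V - L - Y - T - N - D: 5+4+13+8+15+11 = 56
D - V - L - Y - N - T - D: 5+4+13+9+15+6 = 52
D - V - N - T - L - Y - D: 5+14+15+5+13+14 = 66
D - V - N - T - Y - L - D: 5+14+15+8+13+1 = 56
… (46 more)
The minimum is 36.
One optimal route: D → V → T → Y → N → L → D (or its reverse).

36 — the shortest possible round trip.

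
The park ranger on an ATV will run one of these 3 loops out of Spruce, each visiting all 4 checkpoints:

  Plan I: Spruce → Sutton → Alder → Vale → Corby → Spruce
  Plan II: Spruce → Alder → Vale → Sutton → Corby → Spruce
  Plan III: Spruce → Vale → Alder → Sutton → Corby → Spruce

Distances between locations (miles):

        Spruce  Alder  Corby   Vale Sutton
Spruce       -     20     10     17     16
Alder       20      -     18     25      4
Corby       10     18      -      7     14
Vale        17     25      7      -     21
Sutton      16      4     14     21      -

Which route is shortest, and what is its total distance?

62 miles — Plan I is the shortest.

Plan I: 16 + 4 + 25 + 7 + 10 = 62
Plan II: 20 + 25 + 21 + 14 + 10 = 90
Plan III: 17 + 25 + 4 + 14 + 10 = 70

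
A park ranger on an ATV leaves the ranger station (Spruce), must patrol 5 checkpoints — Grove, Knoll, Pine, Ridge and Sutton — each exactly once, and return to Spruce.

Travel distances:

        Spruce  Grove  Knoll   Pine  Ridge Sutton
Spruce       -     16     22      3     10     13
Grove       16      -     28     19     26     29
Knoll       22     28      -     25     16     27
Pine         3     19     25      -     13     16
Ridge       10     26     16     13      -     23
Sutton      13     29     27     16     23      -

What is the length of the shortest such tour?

With 5 stops there are 5!/2 = 60 distinct round trips (a route and its reverse cost the same).
Spruce → Grove → Knoll → Pine → Ridge → Sutton → Spruce: 16+28+25+13+23+13 = 118
Spruce → Grove → Knoll → Pine → Sutton → Ridge → Spruce: 16+28+25+16+23+10 = 118
Spruce → Grove → Knoll → Ridge → Pine → Sutton → Spruce: 16+28+16+13+16+13 = 102
Spruce → Grove → Knoll → Ridge → Sutton → Pine → Spruce: 16+28+16+23+16+3 = 102
Spruce → Grove → Knoll → Sutton → Pine → Ridge → Spruce: 16+28+27+16+13+10 = 110
Spruce → Grove → Knoll → Sutton → Ridge → Pine → Spruce: 16+28+27+23+13+3 = 110
Spruce → Grove → Pine → Knoll → Ridge → Sutton → Spruce: 16+19+25+16+23+13 = 112
Spruce → Grove → Pine → Knoll → Sutton → Ridge → Spruce: 16+19+25+27+23+10 = 120
Spruce → Grove → Pine → Ridge → Knoll → Sutton → Spruce: 16+19+13+16+27+13 = 104
Spruce → Grove → Pine → Ridge → Sutton → Knoll → Spruce: 16+19+13+23+27+22 = 120
Spruce → Grove → Pine → Sutton → Knoll → Ridge → Spruce: 16+19+16+27+16+10 = 104
Spruce → Grove → Pine → Sutton → Ridge → Knoll → Spruce: 16+19+16+23+16+22 = 112
Spruce → Grove → Ridge → Knoll → Pine → Sutton → Spruce: 16+26+16+25+16+13 = 112
Spruce → Grove → Ridge → Knoll → Sutton → Pine → Spruce: 16+26+16+27+16+3 = 104
… (46 more)
The minimum is 102.
One optimal route: Spruce → Grove → Knoll → Ridge → Pine → Sutton → Spruce (or its reverse).

Shortest round trip = 102.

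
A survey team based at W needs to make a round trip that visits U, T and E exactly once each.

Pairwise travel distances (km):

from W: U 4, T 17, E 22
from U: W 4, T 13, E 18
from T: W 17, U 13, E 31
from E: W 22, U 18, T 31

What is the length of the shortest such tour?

There are 3 distinct closed tours to check (reversals are equivalent).
W - U - T - E - W: 4+13+31+22 = 70
W - U - E - T - W: 4+18+31+17 = 70
W - T - U - E - W: 17+13+18+22 = 70
The minimum is 70.
One optimal route: W → U → T → E → W (or its reverse).

Minimum total distance: 70 km.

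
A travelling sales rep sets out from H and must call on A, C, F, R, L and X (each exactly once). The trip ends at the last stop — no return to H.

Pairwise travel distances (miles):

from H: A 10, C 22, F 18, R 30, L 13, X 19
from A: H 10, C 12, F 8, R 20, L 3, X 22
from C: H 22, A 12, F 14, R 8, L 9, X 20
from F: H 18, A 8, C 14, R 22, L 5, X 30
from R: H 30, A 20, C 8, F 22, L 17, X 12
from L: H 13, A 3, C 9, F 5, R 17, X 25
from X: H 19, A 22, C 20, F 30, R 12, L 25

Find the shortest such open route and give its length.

There are 6! = 720 possible orderings.
H - A - C - F - R - L - X: 10+12+14+22+17+25 = 100
H - A - C - F - R - X - L: 10+12+14+22+12+25 = 95
H - A - C - F - L - R - X: 10+12+14+5+17+12 = 70
H - A - C - F - L - X - R: 10+12+14+5+25+12 = 78
H - A - C - F - X - R - L: 10+12+14+30+12+17 = 95
H - A - C - F - X - L - R: 10+12+14+30+25+17 = 108
H - A - C - R - F - L - X: 10+12+8+22+5+25 = 82
H - A - C - R - F - X - L: 10+12+8+22+30+25 = 107
… (712 more)
H - A - F - L - C - R - X: 10+8+5+9+8+12 = 52  ← best
The minimum is 52.
One shortest path: H → A → F → L → C → R → X.

52 miles — the minimum one-way total.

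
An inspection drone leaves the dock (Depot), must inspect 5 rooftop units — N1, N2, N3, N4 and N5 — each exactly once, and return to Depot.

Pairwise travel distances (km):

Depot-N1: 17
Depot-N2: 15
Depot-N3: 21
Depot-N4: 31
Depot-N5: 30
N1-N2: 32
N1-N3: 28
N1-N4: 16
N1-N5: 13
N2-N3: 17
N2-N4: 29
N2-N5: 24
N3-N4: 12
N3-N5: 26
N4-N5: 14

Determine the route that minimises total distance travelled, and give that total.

Shortest round trip = 88 km.

Depot-N1-N2-N3-N4-N5-Depot: 17+32+17+12+14+30 = 122
Depot-N1-N2-N3-N5-N4-Depot: 17+32+17+26+14+31 = 137
Depot-N1-N2-N4-N3-N5-Depot: 17+32+29+12+26+30 = 146
Depot-N1-N2-N4-N5-N3-Depot: 17+32+29+14+26+21 = 139
Depot-N1-N2-N5-N3-N4-Depot: 17+32+24+26+12+31 = 142
Depot-N1-N2-N5-N4-N3-Depot: 17+32+24+14+12+21 = 120
Depot-N1-N3-N2-N4-N5-Depot: 17+28+17+29+14+30 = 135
Depot-N1-N3-N2-N5-N4-Depot: 17+28+17+24+14+31 = 131
Depot-N1-N3-N4-N2-N5-Depot: 17+28+12+29+24+30 = 140
Depot-N1-N3-N4-N5-N2-Depot: 17+28+12+14+24+15 = 110
Depot-N1-N3-N5-N2-N4-Depot: 17+28+26+24+29+31 = 155
Depot-N1-N3-N5-N4-N2-Depot: 17+28+26+14+29+15 = 129
Depot-N1-N4-N2-N3-N5-Depot: 17+16+29+17+26+30 = 135
Depot-N1-N4-N2-N5-N3-Depot: 17+16+29+24+26+21 = 133
… (46 more)
Depot-N1-N5-N4-N3-N2-Depot: 17+13+14+12+17+15 = 88  ← best
The minimum is 88.
One optimal route: Depot → N1 → N5 → N4 → N3 → N2 → Depot (or its reverse).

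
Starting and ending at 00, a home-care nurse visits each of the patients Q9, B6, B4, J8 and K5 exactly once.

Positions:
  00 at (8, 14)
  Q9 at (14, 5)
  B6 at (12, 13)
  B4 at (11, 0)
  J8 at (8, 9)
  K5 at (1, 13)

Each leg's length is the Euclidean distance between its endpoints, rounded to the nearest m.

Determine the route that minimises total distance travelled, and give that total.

There are 60 distinct closed tours to check (reversals are equivalent).
00 → Q9 → B6 → B4 → J8 → K5 → 00: 11+8+13+9+8+7 = 56
00 → Q9 → B6 → B4 → K5 → J8 → 00: 11+8+13+16+8+5 = 61
00 → Q9 → B6 → J8 → B4 → K5 → 00: 11+8+6+9+16+7 = 57
00 → Q9 → B6 → J8 → K5 → B4 → 00: 11+8+6+8+16+14 = 63
00 → Q9 → B6 → K5 → B4 → J8 → 00: 11+8+11+16+9+5 = 60
00 → Q9 → B6 → K5 → J8 → B4 → 00: 11+8+11+8+9+14 = 61
00 → Q9 → B4 → B6 → J8 → K5 → 00: 11+6+13+6+8+7 = 51
00 → Q9 → B4 → B6 → K5 → J8 → 00: 11+6+13+11+8+5 = 54
00 → Q9 → B4 → J8 → B6 → K5 → 00: 11+6+9+6+11+7 = 50
00 → Q9 → B4 → J8 → K5 → B6 → 00: 11+6+9+8+11+4 = 49
00 → Q9 → B4 → K5 → B6 → J8 → 00: 11+6+16+11+6+5 = 55
00 → Q9 → B4 → K5 → J8 → B6 → 00: 11+6+16+8+6+4 = 51
00 → Q9 → J8 → B6 → B4 → K5 → 00: 11+7+6+13+16+7 = 60
00 → Q9 → J8 → B6 → K5 → B4 → 00: 11+7+6+11+16+14 = 65
… (46 more)
00 → B6 → Q9 → B4 → J8 → K5 → 00: 4+8+6+9+8+7 = 42  ← best
The minimum is 42.
One optimal route: 00 → B6 → Q9 → B4 → J8 → K5 → 00 (or its reverse).

Minimum total distance: 42 m.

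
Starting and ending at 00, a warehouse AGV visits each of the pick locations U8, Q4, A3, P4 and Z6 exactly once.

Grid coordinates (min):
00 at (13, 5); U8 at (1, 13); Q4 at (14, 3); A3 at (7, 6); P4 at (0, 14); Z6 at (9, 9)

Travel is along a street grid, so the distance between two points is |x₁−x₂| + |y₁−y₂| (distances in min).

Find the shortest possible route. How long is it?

There are 60 distinct closed tours to check (reversals are equivalent).
00→U8→Q4→A3→P4→Z6→00: 20+23+10+15+14+8 = 90
00→U8→Q4→A3→Z6→P4→00: 20+23+10+5+14+22 = 94
00→U8→Q4→P4→A3→Z6→00: 20+23+25+15+5+8 = 96
00→U8→Q4→P4→Z6→A3→00: 20+23+25+14+5+7 = 94
00→U8→Q4→Z6→A3→P4→00: 20+23+11+5+15+22 = 96
00→U8→Q4→Z6→P4→A3→00: 20+23+11+14+15+7 = 90
00→U8→A3→Q4→P4→Z6→00: 20+13+10+25+14+8 = 90
00→U8→A3→Q4→Z6→P4→00: 20+13+10+11+14+22 = 90
00→U8→A3→P4→Q4→Z6→00: 20+13+15+25+11+8 = 92
00→U8→A3→P4→Z6→Q4→00: 20+13+15+14+11+3 = 76
00→U8→A3→Z6→Q4→P4→00: 20+13+5+11+25+22 = 96
00→U8→A3→Z6→P4→Q4→00: 20+13+5+14+25+3 = 80
00→U8→P4→Q4→A3→Z6→00: 20+2+25+10+5+8 = 70
00→U8→P4→Q4→Z6→A3→00: 20+2+25+11+5+7 = 70
… (46 more)
00→Q4→A3→U8→P4→Z6→00: 3+10+13+2+14+8 = 50  ← best
The minimum is 50.
One optimal route: 00 → Q4 → A3 → U8 → P4 → Z6 → 00 (or its reverse).

Shortest round trip = 50 min.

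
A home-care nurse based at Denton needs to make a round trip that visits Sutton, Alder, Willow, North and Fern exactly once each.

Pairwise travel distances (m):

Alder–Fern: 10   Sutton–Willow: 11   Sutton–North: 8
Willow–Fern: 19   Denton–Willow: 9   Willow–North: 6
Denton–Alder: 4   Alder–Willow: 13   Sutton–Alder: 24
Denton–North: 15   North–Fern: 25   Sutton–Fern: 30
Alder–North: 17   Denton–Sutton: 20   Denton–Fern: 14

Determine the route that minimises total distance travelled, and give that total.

There are 60 distinct closed tours to check (reversals are equivalent).
Denton→Sutton→Alder→Willow→North→Fern→Denton: 20+24+13+6+25+14 = 102
Denton→Sutton→Alder→Willow→Fern→North→Denton: 20+24+13+19+25+15 = 116
Denton→Sutton→Alder→North→Willow→Fern→Denton: 20+24+17+6+19+14 = 100
Denton→Sutton→Alder→North→Fern→Willow→Denton: 20+24+17+25+19+9 = 114
Denton→Sutton→Alder→Fern→Willow→North→Denton: 20+24+10+19+6+15 = 94
Denton→Sutton→Alder→Fern→North→Willow→Denton: 20+24+10+25+6+9 = 94
Denton→Sutton→Willow→Alder→North→Fern→Denton: 20+11+13+17+25+14 = 100
Denton→Sutton→Willow→Alder→Fern→North→Denton: 20+11+13+10+25+15 = 94
Denton→Sutton→Willow→North→Alder→Fern→Denton: 20+11+6+17+10+14 = 78
Denton→Sutton→Willow→North→Fern→Alder→Denton: 20+11+6+25+10+4 = 76
Denton→Sutton→Willow→Fern→Alder→North→Denton: 20+11+19+10+17+15 = 92
Denton→Sutton→Willow→Fern→North→Alder→Denton: 20+11+19+25+17+4 = 96
Denton→Sutton→North→Alder→Willow→Fern→Denton: 20+8+17+13+19+14 = 91
Denton→Sutton→North→Alder→Fern→Willow→Denton: 20+8+17+10+19+9 = 83
… (46 more)
Denton→Sutton→North→Willow→Fern→Alder→Denton: 20+8+6+19+10+4 = 67  ← best
The minimum is 67.
One optimal route: Denton → Sutton → North → Willow → Fern → Alder → Denton (or its reverse).

Shortest round trip = 67 m.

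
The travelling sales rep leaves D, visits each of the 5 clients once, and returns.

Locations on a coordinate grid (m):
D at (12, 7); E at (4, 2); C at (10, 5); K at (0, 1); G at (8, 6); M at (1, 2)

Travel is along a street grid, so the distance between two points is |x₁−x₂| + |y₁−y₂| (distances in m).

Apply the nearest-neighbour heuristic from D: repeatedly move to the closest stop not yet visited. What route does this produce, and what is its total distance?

At D the remaining stops are C 4, G 5, E 13, M 16, K 18; go to C.
At C the remaining stops are G 3, E 9, M 12, K 14; go to G.
At G the remaining stops are E 8, M 11, K 13; go to E.
At E the remaining stops are M 3, K 5; go to M.
At M the remaining stops are K 2; go to K.
Return K→D: 18.
Total = 4 + 3 + 8 + 3 + 2 + 18 = 38.

Total distance 38 m via the nearest-neighbour route D → C → G → E → M → K → D.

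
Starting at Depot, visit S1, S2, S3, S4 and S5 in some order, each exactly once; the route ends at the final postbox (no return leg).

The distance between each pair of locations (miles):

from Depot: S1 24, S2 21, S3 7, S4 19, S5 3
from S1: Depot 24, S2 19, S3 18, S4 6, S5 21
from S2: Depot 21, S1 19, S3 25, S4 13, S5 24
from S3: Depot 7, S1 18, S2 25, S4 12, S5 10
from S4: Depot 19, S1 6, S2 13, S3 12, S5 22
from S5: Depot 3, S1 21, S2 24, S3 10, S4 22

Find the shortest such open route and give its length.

There are 5! = 120 possible orderings.
Depot→S1→S2→S3→S4→S5: 24+19+25+12+22 = 102
Depot→S1→S2→S3→S5→S4: 24+19+25+10+22 = 100
Depot→S1→S2→S4→S3→S5: 24+19+13+12+10 = 78
Depot→S1→S2→S4→S5→S3: 24+19+13+22+10 = 88
Depot→S1→S2→S5→S3→S4: 24+19+24+10+12 = 89
Depot→S1→S2→S5→S4→S3: 24+19+24+22+12 = 101
Depot→S1→S3→S2→S4→S5: 24+18+25+13+22 = 102
Depot→S1→S3→S2→S5→S4: 24+18+25+24+22 = 113
Depot→S1→S3→S4→S2→S5: 24+18+12+13+24 = 91
Depot→S1→S3→S4→S5→S2: 24+18+12+22+24 = 100
Depot→S1→S3→S5→S2→S4: 24+18+10+24+13 = 89
Depot→S1→S3→S5→S4→S2: 24+18+10+22+13 = 87
Depot→S1→S4→S2→S3→S5: 24+6+13+25+10 = 78
Depot→S1→S4→S2→S5→S3: 24+6+13+24+10 = 77
… (106 more)
Depot→S5→S3→S1→S4→S2: 3+10+18+6+13 = 50  ← best
The minimum is 50.
One shortest path: Depot → S5 → S3 → S1 → S4 → S2.

50 miles — the minimum one-way total.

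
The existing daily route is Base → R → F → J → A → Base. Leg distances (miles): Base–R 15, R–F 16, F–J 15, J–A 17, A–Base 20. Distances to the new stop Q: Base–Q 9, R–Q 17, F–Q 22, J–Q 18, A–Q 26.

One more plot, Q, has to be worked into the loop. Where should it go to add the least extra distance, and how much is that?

Adding 11 miles by placing Q on the Base–R leg.

Insertion cost between consecutive stops i–j is d(i,Q) + d(Q,j) − d(i,j):
  between Base and R: 9 + 17 − 15 = 11
  between R and F: 17 + 22 − 16 = 23
  between F and J: 22 + 18 − 15 = 25
  between J and A: 18 + 26 − 17 = 27
  between A and Base: 26 + 9 − 20 = 15
Cheapest insertion is between Base and R, adding 11.
New total = 83 + 11 = 94.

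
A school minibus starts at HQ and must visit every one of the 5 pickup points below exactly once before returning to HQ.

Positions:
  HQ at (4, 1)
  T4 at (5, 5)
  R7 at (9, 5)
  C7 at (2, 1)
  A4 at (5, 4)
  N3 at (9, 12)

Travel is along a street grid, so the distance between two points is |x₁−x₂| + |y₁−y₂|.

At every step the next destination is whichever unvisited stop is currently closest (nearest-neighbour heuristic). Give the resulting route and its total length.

Nearest-neighbour total = 36; route HQ → C7 → A4 → T4 → R7 → N3 → HQ.

From HQ: distances to unvisited — C7=2, A4=4, T4=5, R7=9, N3=16. Nearest is C7 (2).
From C7: distances to unvisited — A4=6, T4=7, R7=11, N3=18. Nearest is A4 (6).
From A4: distances to unvisited — T4=1, R7=5, N3=12. Nearest is T4 (1).
From T4: distances to unvisited — R7=4, N3=11. Nearest is R7 (4).
From R7: distances to unvisited — N3=7. Nearest is N3 (7).
Return N3→HQ: 16.
Total = 2 + 6 + 1 + 4 + 7 + 16 = 36.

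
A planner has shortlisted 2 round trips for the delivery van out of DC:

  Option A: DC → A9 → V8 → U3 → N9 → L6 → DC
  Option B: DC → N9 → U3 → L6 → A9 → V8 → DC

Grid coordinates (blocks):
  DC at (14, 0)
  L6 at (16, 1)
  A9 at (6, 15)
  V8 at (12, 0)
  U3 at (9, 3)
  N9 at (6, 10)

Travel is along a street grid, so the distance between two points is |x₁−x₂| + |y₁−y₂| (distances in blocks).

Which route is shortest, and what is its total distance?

Shortest is Option A, total 82 blocks.

Option A: 23 + 21 + 6 + 10 + 19 + 3 = 82
Option B: 18 + 10 + 9 + 24 + 21 + 2 = 84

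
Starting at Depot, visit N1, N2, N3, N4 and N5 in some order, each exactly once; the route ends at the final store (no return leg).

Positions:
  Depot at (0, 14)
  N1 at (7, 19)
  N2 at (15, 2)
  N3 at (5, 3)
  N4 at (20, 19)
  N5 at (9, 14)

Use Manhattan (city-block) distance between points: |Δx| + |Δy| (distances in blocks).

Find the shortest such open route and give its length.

62 blocks — the minimum one-way total.

There are 5! = 120 possible orderings.
Depot - N1 - N2 - N3 - N4 - N5: 12+25+11+31+16 = 95
Depot - N1 - N2 - N3 - N5 - N4: 12+25+11+15+16 = 79
Depot - N1 - N2 - N4 - N3 - N5: 12+25+22+31+15 = 105
Depot - N1 - N2 - N4 - N5 - N3: 12+25+22+16+15 = 90
Depot - N1 - N2 - N5 - N3 - N4: 12+25+18+15+31 = 101
Depot - N1 - N2 - N5 - N4 - N3: 12+25+18+16+31 = 102
Depot - N1 - N3 - N2 - N4 - N5: 12+18+11+22+16 = 79
Depot - N1 - N3 - N2 - N5 - N4: 12+18+11+18+16 = 75
Depot - N1 - N3 - N4 - N2 - N5: 12+18+31+22+18 = 101
Depot - N1 - N3 - N4 - N5 - N2: 12+18+31+16+18 = 95
Depot - N1 - N3 - N5 - N2 - N4: 12+18+15+18+22 = 85
Depot - N1 - N3 - N5 - N4 - N2: 12+18+15+16+22 = 83
Depot - N1 - N4 - N2 - N3 - N5: 12+13+22+11+15 = 73
Depot - N1 - N4 - N2 - N5 - N3: 12+13+22+18+15 = 80
… (106 more)
Depot - N5 - N1 - N4 - N2 - N3: 9+7+13+22+11 = 62  ← best
The minimum is 62.
One shortest path: Depot → N5 → N1 → N4 → N2 → N3.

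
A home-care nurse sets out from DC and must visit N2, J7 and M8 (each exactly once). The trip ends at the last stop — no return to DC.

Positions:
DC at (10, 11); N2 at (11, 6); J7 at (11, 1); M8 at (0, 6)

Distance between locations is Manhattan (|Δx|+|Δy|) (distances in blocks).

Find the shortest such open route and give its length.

There are 3! = 6 possible orderings.
DC - N2 - J7 - M8: 6+5+16 = 27
DC - N2 - M8 - J7: 6+11+16 = 33
DC - J7 - N2 - M8: 11+5+11 = 27
DC - J7 - M8 - N2: 11+16+11 = 38
DC - M8 - N2 - J7: 15+11+5 = 31
DC - M8 - J7 - N2: 15+16+5 = 36
The minimum is 27.
One shortest path: DC → N2 → J7 → M8.

Minimum one-way distance = 27 blocks.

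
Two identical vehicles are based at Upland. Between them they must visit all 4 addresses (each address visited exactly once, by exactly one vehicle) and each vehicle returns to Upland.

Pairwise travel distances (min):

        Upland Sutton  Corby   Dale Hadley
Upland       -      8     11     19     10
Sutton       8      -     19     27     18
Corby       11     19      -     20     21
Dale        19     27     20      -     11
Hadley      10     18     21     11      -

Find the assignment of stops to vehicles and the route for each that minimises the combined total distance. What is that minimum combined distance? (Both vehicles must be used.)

68 min — the smallest possible combined total.

Try each way of splitting the stops between the two vehicles (each non-empty) and, for each split, find the best tour for each vehicle:
  {Sutton} + {Corby, Dale, Hadley}: 16 + 52 = 68
  {Corby} + {Sutton, Dale, Hadley}: 22 + 56 = 78
  {Sutton, Corby} + {Dale, Hadley}: 38 + 40 = 78
  {Dale} + {Sutton, Corby, Hadley}: 38 + 58 = 96
  {Sutton, Dale} + {Corby, Hadley}: 54 + 42 = 96
  {Corby, Dale} + {Sutton, Hadley}: 50 + 36 = 86
  … (7 splits in total)
Best: vehicle 1 Upland → Sutton → Upland = 16; vehicle 2 Upland → Corby → Dale → Hadley → Upland = 52; combined 68.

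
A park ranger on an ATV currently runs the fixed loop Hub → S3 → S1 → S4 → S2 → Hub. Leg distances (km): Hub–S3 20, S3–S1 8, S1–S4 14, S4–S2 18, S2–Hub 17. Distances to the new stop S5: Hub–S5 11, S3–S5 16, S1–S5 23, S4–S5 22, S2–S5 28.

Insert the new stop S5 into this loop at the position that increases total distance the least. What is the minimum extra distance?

Insertion cost between consecutive stops i–j is d(i,S5) + d(S5,j) − d(i,j):
  between Hub and S3: 11 + 16 − 20 = 7
  between S3 and S1: 16 + 23 − 8 = 31
  between S1 and S4: 23 + 22 − 14 = 31
  between S4 and S2: 22 + 28 − 18 = 32
  between S2 and Hub: 28 + 11 − 17 = 22
Cheapest insertion is between Hub and S3, adding 7.
New total = 77 + 7 = 84.

+7 km — insert S5 between Hub and S3.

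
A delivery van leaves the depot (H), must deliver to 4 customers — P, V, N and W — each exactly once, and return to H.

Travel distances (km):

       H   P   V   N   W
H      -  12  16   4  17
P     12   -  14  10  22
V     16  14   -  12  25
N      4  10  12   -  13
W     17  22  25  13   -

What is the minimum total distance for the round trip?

Shortest round trip = 68 km.

H→P→V→N→W→H: 12+14+12+13+17 = 68
H→P→V→W→N→H: 12+14+25+13+4 = 68
H→P→N→V→W→H: 12+10+12+25+17 = 76
H→P→N→W→V→H: 12+10+13+25+16 = 76
H→P→W→V→N→H: 12+22+25+12+4 = 75
H→P→W→N→V→H: 12+22+13+12+16 = 75
H→V→P→N→W→H: 16+14+10+13+17 = 70
H→V→P→W→N→H: 16+14+22+13+4 = 69
H→V→N→P→W→H: 16+12+10+22+17 = 77
H→V→W→P→N→H: 16+25+22+10+4 = 77
H→N→P→V→W→H: 4+10+14+25+17 = 70
H→N→V→P→W→H: 4+12+14+22+17 = 69
The minimum is 68.
One optimal route: H → P → V → N → W → H (or its reverse).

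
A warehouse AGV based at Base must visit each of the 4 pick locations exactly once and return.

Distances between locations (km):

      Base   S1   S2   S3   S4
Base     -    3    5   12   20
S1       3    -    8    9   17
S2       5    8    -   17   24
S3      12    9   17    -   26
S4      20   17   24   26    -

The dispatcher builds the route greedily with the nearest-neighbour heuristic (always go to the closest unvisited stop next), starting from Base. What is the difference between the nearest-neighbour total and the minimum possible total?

From Base: S1=3, S2=5, S3=12, S4=20 → choose S1 (3).
From S1: S2=8, S3=9, S4=17 → choose S2 (8).
From S2: S3=17, S4=24 → choose S3 (17).
From S3: S4=26 → choose S4 (26).
NN route Base → S1 → S2 → S3 → S4 → Base costs 74.
Optimal: Base → S1 → S3 → S4 → S2 → Base costs 67 (by enumerating all 12 distinct tours).
Excess = 74 − 67 = 7.

7 km longer than the optimal tour.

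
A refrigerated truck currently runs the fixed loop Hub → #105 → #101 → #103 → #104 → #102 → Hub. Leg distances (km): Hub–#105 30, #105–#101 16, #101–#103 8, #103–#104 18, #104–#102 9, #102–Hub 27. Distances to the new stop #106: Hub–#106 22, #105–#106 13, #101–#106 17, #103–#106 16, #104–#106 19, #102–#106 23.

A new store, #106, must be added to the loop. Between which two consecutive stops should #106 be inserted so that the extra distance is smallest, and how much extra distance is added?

Minimum extra distance: 5 km, inserting #106 between Hub and #105.

Insertion cost between consecutive stops i–j is d(i,#106) + d(#106,j) − d(i,j):
  between Hub and #105: 22 + 13 − 30 = 5
  between #105 and #101: 13 + 17 − 16 = 14
  between #101 and #103: 17 + 16 − 8 = 25
  between #103 and #104: 16 + 19 − 18 = 17
  between #104 and #102: 19 + 23 − 9 = 33
  between #102 and Hub: 23 + 22 − 27 = 18
Cheapest insertion is between Hub and #105, adding 5.
New total = 108 + 5 = 113.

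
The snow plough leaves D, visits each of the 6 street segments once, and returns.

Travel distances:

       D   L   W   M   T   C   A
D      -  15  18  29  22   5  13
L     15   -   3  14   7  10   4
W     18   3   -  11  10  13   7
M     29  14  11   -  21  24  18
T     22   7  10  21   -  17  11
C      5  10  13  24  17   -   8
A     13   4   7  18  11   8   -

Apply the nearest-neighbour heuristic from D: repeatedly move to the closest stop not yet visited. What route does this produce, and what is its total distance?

Total distance 80 via the nearest-neighbour route D → C → A → L → W → T → M → D.

D → [C:5 / A:13 / L:15 / W:18 / T:22 / M:29] → C (5)
C → [A:8 / L:10 / W:13 / T:17 / M:24] → A (8)
A → [L:4 / W:7 / T:11 / M:18] → L (4)
L → [W:3 / T:7 / M:14] → W (3)
W → [T:10 / M:11] → T (10)
T → [M:21] → M (21)
Return M→D: 29.
Total = 5 + 8 + 4 + 3 + 10 + 21 + 29 = 80.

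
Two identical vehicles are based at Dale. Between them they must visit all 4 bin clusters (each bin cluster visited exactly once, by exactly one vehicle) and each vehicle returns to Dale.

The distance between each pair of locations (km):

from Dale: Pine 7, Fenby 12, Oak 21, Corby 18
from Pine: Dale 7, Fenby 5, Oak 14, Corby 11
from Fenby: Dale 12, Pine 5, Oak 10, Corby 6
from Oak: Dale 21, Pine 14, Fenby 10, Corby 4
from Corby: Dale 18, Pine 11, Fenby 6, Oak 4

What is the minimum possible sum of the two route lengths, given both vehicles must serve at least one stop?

57 km — the smallest possible combined total.

There are 2^3 − 1 = 7 ways to divide the 4 stops into two non-empty groups. For each, the best each vehicle can do is its own shortest tour through its group:
  {Pine} + {Fenby, Oak, Corby}: 14 + 43 = 57
  {Fenby} + {Pine, Oak, Corby}: 24 + 43 = 67
  {Pine, Fenby} + {Oak, Corby}: 24 + 43 = 67
  {Oak} + {Pine, Fenby, Corby}: 42 + 36 = 78
  {Pine, Oak} + {Fenby, Corby}: 42 + 36 = 78
  {Fenby, Oak} + {Pine, Corby}: 43 + 36 = 79
  … (7 splits in total)
Best: vehicle 1 Dale → Pine → Dale = 14; vehicle 2 Dale → Fenby → Corby → Oak → Dale = 43; combined 57.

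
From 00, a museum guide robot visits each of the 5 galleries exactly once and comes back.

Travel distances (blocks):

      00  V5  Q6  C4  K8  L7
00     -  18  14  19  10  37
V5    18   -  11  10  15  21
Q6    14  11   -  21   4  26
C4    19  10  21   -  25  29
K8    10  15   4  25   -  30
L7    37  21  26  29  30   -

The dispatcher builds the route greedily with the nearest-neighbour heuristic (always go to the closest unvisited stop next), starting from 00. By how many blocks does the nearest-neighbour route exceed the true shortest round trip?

From 00: K8=10, Q6=14, V5=18, C4=19, L7=37 → choose K8 (10).
From K8: Q6=4, V5=15, C4=25, L7=30 → choose Q6 (4).
From Q6: V5=11, C4=21, L7=26 → choose V5 (11).
From V5: C4=10, L7=21 → choose C4 (10).
From C4: L7=29 → choose L7 (29).
NN route 00 → K8 → Q6 → V5 → C4 → L7 → 00 costs 101.
Optimal: 00 → C4 → V5 → L7 → Q6 → K8 → 00 costs 90 (by enumerating all 60 distinct tours).
Excess = 101 − 90 = 11.

Excess over optimum: 11 blocks.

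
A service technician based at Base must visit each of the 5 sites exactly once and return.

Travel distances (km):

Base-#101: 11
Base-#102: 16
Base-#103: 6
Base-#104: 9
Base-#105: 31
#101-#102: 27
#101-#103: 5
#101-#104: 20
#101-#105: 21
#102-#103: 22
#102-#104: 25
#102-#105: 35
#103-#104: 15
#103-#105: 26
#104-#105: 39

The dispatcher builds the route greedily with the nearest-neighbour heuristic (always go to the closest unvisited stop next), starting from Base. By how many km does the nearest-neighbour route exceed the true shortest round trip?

From Base: #103=6, #104=9, #101=11, #102=16, #105=31 → choose #103 (6).
From #103: #101=5, #104=15, #102=22, #105=26 → choose #101 (5).
From #101: #104=20, #105=21, #102=27 → choose #104 (20).
From #104: #102=25, #105=39 → choose #102 (25).
From #102: #105=35 → choose #105 (35).
NN route Base → #103 → #101 → #104 → #102 → #105 → Base costs 122.
Optimal: Base → #102 → #105 → #101 → #103 → #104 → Base costs 101 (by enumerating all 60 distinct tours).
Excess = 122 − 101 = 21.

The nearest-neighbour route is 21 km longer than optimal.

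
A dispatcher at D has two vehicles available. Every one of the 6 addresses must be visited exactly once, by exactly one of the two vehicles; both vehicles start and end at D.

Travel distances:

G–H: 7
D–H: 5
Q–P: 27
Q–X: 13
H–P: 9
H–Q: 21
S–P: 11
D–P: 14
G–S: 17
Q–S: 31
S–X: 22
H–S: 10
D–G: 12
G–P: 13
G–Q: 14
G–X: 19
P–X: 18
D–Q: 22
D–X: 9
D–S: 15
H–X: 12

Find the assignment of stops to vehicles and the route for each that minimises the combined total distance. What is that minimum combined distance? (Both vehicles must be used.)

Minimum combined distance: 85.

Check every non-empty split of the stops between the two vehicles; for each half take its own optimal tour:
  {G} + {H, Q, S, P, X}: 24 + 75 = 99
  {H} + {G, Q, S, P, X}: 10 + 75 = 85
  {G, H} + {Q, S, P, X}: 24 + 75 = 99
  {Q} + {G, H, S, P, X}: 44 + 67 = 111
  {G, Q} + {H, S, P, X}: 48 + 53 = 101
  {H, Q} + {G, S, P, X}: 48 + 67 = 115
  … (31 splits in total)
Best: vehicle 1 D → H → D = 10; vehicle 2 D → S → P → G → Q → X → D = 75; combined 85.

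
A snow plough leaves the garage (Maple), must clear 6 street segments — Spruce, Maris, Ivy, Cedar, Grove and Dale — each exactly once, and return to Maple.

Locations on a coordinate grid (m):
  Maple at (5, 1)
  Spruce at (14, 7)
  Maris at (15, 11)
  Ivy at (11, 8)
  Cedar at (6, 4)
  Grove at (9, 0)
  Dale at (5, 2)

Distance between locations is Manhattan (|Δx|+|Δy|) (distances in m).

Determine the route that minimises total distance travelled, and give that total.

With 6 stops there are 6!/2 = 360 distinct round trips (a route and its reverse cost the same).
Maple - Spruce - Maris - Ivy - Cedar - Grove - Dale - Maple: 15+5+7+9+7+6+1 = 50
Maple - Spruce - Maris - Ivy - Cedar - Dale - Grove - Maple: 15+5+7+9+3+6+5 = 50
Maple - Spruce - Maris - Ivy - Grove - Cedar - Dale - Maple: 15+5+7+10+7+3+1 = 48
Maple - Spruce - Maris - Ivy - Grove - Dale - Cedar - Maple: 15+5+7+10+6+3+4 = 50
Maple - Spruce - Maris - Ivy - Dale - Cedar - Grove - Maple: 15+5+7+12+3+7+5 = 54
Maple - Spruce - Maris - Ivy - Dale - Grove - Cedar - Maple: 15+5+7+12+6+7+4 = 56
Maple - Spruce - Maris - Cedar - Ivy - Grove - Dale - Maple: 15+5+16+9+10+6+1 = 62
Maple - Spruce - Maris - Cedar - Ivy - Dale - Grove - Maple: 15+5+16+9+12+6+5 = 68
… (352 more)
Maple - Grove - Spruce - Maris - Ivy - Cedar - Dale - Maple: 5+12+5+7+9+3+1 = 42  ← best
The minimum is 42.
One optimal route: Maple → Grove → Spruce → Maris → Ivy → Cedar → Dale → Maple (or its reverse).

Shortest round trip = 42 m.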